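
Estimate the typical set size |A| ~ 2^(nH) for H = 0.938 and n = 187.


log2|A_typical| = nH = 187 * 0.938 = 175.406, so |A_typical| ~ 2^175.406 = 6.346e+52

6.346e+52


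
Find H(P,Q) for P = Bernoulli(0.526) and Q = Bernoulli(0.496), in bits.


H(P,Q) = -p*log2(q) - (1-p)*log2(1-q). -0.526*log2(0.496) = 0.532095; -0.474*log2(0.504) = 0.468551. H(P,Q) = 0.532095 + 0.468551 = 1.0006

1.0006 bits


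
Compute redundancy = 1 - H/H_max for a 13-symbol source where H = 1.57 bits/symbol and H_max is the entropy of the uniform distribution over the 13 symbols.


H_max = log2(K) = log2(13) = 3.7004 bits/symbol. Redundancy = 1 - H/H_max = 1 - 1.57/3.7004 = 1 - 0.4243 = 0.5757

0.5757


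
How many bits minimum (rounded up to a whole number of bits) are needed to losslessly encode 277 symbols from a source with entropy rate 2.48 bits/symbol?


Minimum bits >= n * H = 277 * 2.48 = 686.96, rounded up to a whole number of bits = 687

687 bits


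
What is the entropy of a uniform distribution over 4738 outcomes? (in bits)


H = log2(n) = log2(4738) = 12.2101

12.2101 bits


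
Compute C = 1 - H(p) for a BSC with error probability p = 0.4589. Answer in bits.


H(p) = -p*log2(p) - (1-p)*log2(1-p) = -0.4589*log2(0.4589) - 0.5411*log2(0.5411) = 0.515688 + 0.479432 = 0.9951. C = 1 - H(p) = 1 - 0.9951 = 0.0049

0.0049 bits


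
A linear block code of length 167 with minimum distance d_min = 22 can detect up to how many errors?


Detection capability = d_min - 1 = 22 - 1 = 21

21 errors


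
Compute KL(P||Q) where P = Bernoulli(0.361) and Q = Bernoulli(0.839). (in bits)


KL = p*log2(p/q) + (1-p)*log2((1-p)/(1-q)) = 0.361*log2(0.361/0.839) + 0.639*log2(0.639/0.161) = 0.8316

0.8316 bits


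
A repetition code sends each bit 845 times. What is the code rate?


Rate = k/n = 1/845

1/845


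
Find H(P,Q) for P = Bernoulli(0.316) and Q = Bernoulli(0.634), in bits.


H(P,Q) = -p*log2(q) - (1-p)*log2(1-q). -0.316*log2(0.634) = 0.207753; -0.684*log2(0.366) = 0.991858. H(P,Q) = 0.207753 + 0.991858 = 1.1996

1.1996 bits


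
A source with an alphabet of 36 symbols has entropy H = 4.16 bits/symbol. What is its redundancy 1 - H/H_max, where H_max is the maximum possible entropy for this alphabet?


H_max = log2(K) = log2(36) = 5.1699 bits/symbol. Redundancy = 1 - H/H_max = 1 - 4.16/5.1699 = 1 - 0.8047 = 0.1953

0.1953


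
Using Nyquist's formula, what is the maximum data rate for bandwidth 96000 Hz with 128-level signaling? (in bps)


Rate = 2 * B * log2(M) = 2 * 96000 * 7.0 = 1344000.0

1344000.0 bps


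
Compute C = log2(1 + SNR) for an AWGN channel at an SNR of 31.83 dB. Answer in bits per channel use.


SNR_linear = 10^(31.83/10) = 1524.0528; C = log2(1 + SNR_linear) = log2(1 + 1524.0528) = 10.5746

10.5746 bits/channel use


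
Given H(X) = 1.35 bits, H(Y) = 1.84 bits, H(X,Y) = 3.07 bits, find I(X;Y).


I(X;Y) = H(X) + H(Y) - H(X,Y) = 1.35 + 1.84 - 3.07 = 0.12

0.12 bits


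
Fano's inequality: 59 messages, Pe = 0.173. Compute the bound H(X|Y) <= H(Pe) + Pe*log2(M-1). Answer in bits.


H(Pe) = -Pe*log2(Pe) - (1-Pe)*log2(1-Pe) = -0.173*log2(0.173) - 0.827*log2(0.827) = 0.437890 + 0.226632 = 0.6645. Pe*log2(M-1) = 0.173*log2(58) = 1.013431. Bound = H(Pe) + Pe*log2(M-1) = 0.437890 + 0.226632 + 1.013431 = 1.678

1.678 bits


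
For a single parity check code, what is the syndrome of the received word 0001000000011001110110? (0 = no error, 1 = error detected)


Syndrome = XOR of all bits = 0 XOR 0 XOR 0 XOR 1 XOR 0 XOR 0 XOR 0 XOR 0 XOR 0 XOR 0 XOR 0 XOR 1 XOR 1 XOR 0 XOR 0 XOR 1 XOR 1 XOR 1 XOR 0 XOR 1 XOR 1 XOR 0 = 0

0


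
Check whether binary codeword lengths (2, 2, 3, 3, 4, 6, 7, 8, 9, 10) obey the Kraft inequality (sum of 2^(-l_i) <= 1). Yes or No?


Kraft sum = sum(2^(-l_i)) = 0.8428, need <= 1. Result: satisfied (a binary prefix-free code with these lengths exists)

Yes


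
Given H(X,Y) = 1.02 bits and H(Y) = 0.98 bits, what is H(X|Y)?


H(X|Y) = H(X,Y) - H(Y) = 1.02 - 0.98 = 0.04

0.04 bits


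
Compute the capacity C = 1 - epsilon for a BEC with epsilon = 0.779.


C = 1 - epsilon = 1 - 0.779 = 0.221

0.221 bits


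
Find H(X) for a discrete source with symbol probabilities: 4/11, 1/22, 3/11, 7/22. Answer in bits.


H = -sum(p_i * log2(p_i)). Terms: -(4/11)*log2(4/11) = 0.530702; -(1/22)*log2(1/22) = 0.202701; -(3/11)*log2(3/11) = 0.511219; -(7/22)*log2(7/22) = 0.525661. H = 0.530702 + 0.202701 + 0.511219 + 0.525661 = 1.7703

1.7703 bits


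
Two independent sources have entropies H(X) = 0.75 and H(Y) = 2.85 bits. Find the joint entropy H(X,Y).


For independent variables, H(X,Y) = H(X) + H(Y) = 0.75 + 2.85 = 3.6

3.6 bits


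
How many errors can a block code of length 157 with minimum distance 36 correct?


Correction capability = floor((d-1)/2) = floor((36-1)/2) = 17

17 errors


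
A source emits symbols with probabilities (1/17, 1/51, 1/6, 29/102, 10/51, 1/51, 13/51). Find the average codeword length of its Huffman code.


Huffman construction (repeatedly merge the two least-probable nodes; each merge adds 1 bit to every symbol beneath it): 1/51 + 1/51 = 2/51; 2/51 + 1/17 = 5/51; 5/51 + 1/6 = 9/34; 10/51 + 13/51 = 23/51; 9/34 + 29/102 = 28/51; 23/51 + 28/51 = 1. Resulting codeword lengths (in the order the probabilities were given): (4, 5, 3, 2, 2, 5, 2). L_avg = sum(p_i * l_i) = 1/17*4 + 1/51*5 + 1/6*3 + 29/102*2 + 10/51*2 + 1/51*5 + 13/51*2 = 245/102 = 2.402

2.402 bits


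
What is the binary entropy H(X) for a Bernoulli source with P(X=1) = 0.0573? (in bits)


H = -p*log2(p) - (1-p)*log2(1-p). -0.0573*log2(0.0573) = 0.236381; -0.9427*log2(0.9427) = 0.080251. H = 0.236381 + 0.080251 = 0.3166

0.3166 bits


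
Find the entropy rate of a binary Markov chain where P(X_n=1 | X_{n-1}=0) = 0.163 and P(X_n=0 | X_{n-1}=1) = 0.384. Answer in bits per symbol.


Stationary distribution: pi_0 = p10/(p01+p10) = 0.702, pi_1 = 0.298. Entropy rate H' = pi_0*H(p01) + pi_1*H(p10) = 0.702*0.6414 + 0.298*0.9608 = 0.7366

0.7366 bits/symbol


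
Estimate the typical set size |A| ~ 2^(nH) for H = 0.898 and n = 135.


log2|A_typical| = nH = 135 * 0.898 = 121.23, so |A_typical| ~ 2^121.23 = 3.118e+36

3.118e+36


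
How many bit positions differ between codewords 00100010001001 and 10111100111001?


Count differing positions: ^ . . ^ ^ ^ ^ . ^ ^ . . . . = 7 differences

7


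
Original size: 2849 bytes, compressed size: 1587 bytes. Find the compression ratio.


Ratio = original / compressed = 2849 / 1587 = 1.7952

1.7952


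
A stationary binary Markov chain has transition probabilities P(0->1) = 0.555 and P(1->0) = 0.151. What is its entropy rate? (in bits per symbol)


Stationary distribution: pi_0 = p10/(p01+p10) = 0.2139, pi_1 = 0.7861. Entropy rate H' = pi_0*H(p01) + pi_1*H(p10) = 0.2139*0.9913 + 0.7861*0.6123 = 0.6934

0.6934 bits/symbol


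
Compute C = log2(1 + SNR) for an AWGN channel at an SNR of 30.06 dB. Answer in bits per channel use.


SNR_linear = 10^(30.06/10) = 1013.9114; C = log2(1 + SNR_linear) = log2(1 + 1013.9114) = 9.9871

9.9871 bits/channel use


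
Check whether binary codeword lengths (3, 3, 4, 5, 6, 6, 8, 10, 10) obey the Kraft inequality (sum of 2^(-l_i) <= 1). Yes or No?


Kraft sum = sum(2^(-l_i)) = 0.3809, need <= 1. Result: satisfied (a binary prefix-free code with these lengths exists)

Yes


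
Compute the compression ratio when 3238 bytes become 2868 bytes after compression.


Ratio = original / compressed = 3238 / 2868 = 1.129

1.129


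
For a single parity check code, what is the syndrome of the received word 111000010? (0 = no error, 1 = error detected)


Syndrome = XOR of all bits = 1 XOR 1 XOR 1 XOR 0 XOR 0 XOR 0 XOR 0 XOR 1 XOR 0 = 0

0


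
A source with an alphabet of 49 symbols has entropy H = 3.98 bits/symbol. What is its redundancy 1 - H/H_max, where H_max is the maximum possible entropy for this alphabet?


H_max = log2(K) = log2(49) = 5.6147 bits/symbol. Redundancy = 1 - H/H_max = 1 - 3.98/5.6147 = 1 - 0.7089 = 0.2911

0.2911


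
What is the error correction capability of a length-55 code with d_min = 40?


Correction capability = floor((d-1)/2) = floor((40-1)/2) = 19

19 errors


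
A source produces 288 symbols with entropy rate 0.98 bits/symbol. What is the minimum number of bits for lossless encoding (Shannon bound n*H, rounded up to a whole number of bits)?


Minimum bits >= n * H = 288 * 0.98 = 282.24, rounded up to a whole number of bits = 283

283 bits


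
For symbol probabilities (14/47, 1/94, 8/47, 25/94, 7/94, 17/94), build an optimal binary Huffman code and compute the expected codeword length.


Huffman construction (repeatedly merge the two least-probable nodes; each merge adds 1 bit to every symbol beneath it): 1/94 + 7/94 = 4/47; 4/47 + 8/47 = 12/47; 17/94 + 12/47 = 41/94; 25/94 + 14/47 = 53/94; 41/94 + 53/94 = 1. Resulting codeword lengths (in the order the probabilities were given): (2, 4, 3, 2, 4, 2). L_avg = sum(p_i * l_i) = 14/47*2 + 1/94*4 + 8/47*3 + 25/94*2 + 7/94*4 + 17/94*2 = 110/47 = 2.3404

2.3404 bits


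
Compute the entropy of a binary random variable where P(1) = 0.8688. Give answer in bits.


H = -p*log2(p) - (1-p)*log2(1-p). -0.8688*log2(0.8688) = 0.176283; -0.1312*log2(0.1312) = 0.384437. H = 0.176283 + 0.384437 = 0.5607

0.5607 bits


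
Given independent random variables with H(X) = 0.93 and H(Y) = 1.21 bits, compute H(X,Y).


For independent variables, H(X,Y) = H(X) + H(Y) = 0.93 + 1.21 = 2.14

2.14 bits


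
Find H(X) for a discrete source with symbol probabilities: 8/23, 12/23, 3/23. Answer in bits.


H = -sum(p_i * log2(p_i)). Terms: -(8/23)*log2(8/23) = 0.529935; -(12/23)*log2(12/23) = 0.489704; -(3/23)*log2(3/23) = 0.383296. H = 0.529935 + 0.489704 + 0.383296 = 1.4029

1.4029 bits


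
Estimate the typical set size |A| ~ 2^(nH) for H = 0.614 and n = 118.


log2|A_typical| = nH = 118 * 0.614 = 72.452, so |A_typical| ~ 2^72.452 = 6.460e+21

6.460e+21


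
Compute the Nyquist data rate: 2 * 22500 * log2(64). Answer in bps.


Rate = 2 * B * log2(M) = 2 * 22500 * 6.0 = 270000.0

270000.0 bps


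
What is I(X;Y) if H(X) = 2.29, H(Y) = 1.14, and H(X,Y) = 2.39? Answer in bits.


I(X;Y) = H(X) + H(Y) - H(X,Y) = 2.29 + 1.14 - 2.39 = 1.04

1.04 bits


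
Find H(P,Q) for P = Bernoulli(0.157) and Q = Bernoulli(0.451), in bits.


H(P,Q) = -p*log2(q) - (1-p)*log2(1-q). -0.157*log2(0.451) = 0.180362; -0.843*log2(0.549) = 0.729298. H(P,Q) = 0.180362 + 0.729298 = 0.9097

0.9097 bits


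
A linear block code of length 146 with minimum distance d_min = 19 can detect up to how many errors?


Detection capability = d_min - 1 = 19 - 1 = 18

18 errors


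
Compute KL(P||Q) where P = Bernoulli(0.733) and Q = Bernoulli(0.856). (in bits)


KL = p*log2(p/q) + (1-p)*log2((1-p)/(1-q)) = 0.733*log2(0.733/0.856) + 0.267*log2(0.267/0.144) = 0.0738

0.0738 bits


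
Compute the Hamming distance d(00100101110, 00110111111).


Count differing positions: . . . ^ . . ^ . . . ^ = 3 differences

3


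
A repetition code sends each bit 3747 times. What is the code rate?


Rate = k/n = 1/3747

1/3747


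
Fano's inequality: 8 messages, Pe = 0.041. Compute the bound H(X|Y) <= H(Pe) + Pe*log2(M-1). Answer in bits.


H(Pe) = -Pe*log2(Pe) - (1-Pe)*log2(1-Pe) = -0.041*log2(0.041) - 0.959*log2(0.959) = 0.188938 + 0.057921 = 0.2469. Pe*log2(M-1) = 0.041*log2(7) = 0.115102. Bound = H(Pe) + Pe*log2(M-1) = 0.188938 + 0.057921 + 0.115102 = 0.362

0.362 bits


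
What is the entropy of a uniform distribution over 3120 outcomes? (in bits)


H = log2(n) = log2(3120) = 11.6073

11.6073 bits


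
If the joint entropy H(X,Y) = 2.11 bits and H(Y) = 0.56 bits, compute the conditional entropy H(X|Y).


H(X|Y) = H(X,Y) - H(Y) = 2.11 - 0.56 = 1.55

1.55 bits


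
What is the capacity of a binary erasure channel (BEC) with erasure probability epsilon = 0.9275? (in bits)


C = 1 - epsilon = 1 - 0.9275 = 0.0725

0.0725 bits


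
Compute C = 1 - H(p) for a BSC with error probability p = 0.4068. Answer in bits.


H(p) = -p*log2(p) - (1-p)*log2(1-p) = -0.4068*log2(0.4068) - 0.5932*log2(0.5932) = 0.527867 + 0.446923 = 0.9748. C = 1 - H(p) = 1 - 0.9748 = 0.0252

0.0252 bits


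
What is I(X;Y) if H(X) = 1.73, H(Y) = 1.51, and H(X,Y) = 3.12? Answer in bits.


I(X;Y) = H(X) + H(Y) - H(X,Y) = 1.73 + 1.51 - 3.12 = 0.12

0.12 bits


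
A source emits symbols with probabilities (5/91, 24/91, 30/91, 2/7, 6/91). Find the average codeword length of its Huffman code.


Huffman construction (repeatedly merge the two least-probable nodes; each merge adds 1 bit to every symbol beneath it): 5/91 + 6/91 = 11/91; 11/91 + 24/91 = 5/13; 2/7 + 30/91 = 8/13; 5/13 + 8/13 = 1. Resulting codeword lengths (in the order the probabilities were given): (3, 2, 2, 2, 3). L_avg = sum(p_i * l_i) = 5/91*3 + 24/91*2 + 30/91*2 + 2/7*2 + 6/91*3 = 193/91 = 2.1209

2.1209 bits


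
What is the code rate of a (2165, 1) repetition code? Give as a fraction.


Rate = k/n = 1/2165

1/2165


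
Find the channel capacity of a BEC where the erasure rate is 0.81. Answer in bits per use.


C = 1 - epsilon = 1 - 0.81 = 0.19

0.19 bits


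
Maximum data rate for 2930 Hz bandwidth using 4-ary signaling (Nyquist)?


Rate = 2 * B * log2(M) = 2 * 2930 * 2.0 = 11720.0

11720.0 bps


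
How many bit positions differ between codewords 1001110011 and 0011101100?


Count differing positions: ^ . ^ . . ^ ^ ^ ^ ^ = 7 differences

7


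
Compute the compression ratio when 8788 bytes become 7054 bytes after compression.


Ratio = original / compressed = 8788 / 7054 = 1.2458

1.2458


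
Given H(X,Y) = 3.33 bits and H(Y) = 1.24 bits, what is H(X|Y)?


H(X|Y) = H(X,Y) - H(Y) = 3.33 - 1.24 = 2.09

2.09 bits


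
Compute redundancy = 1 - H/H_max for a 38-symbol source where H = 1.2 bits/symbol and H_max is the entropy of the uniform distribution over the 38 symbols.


H_max = log2(K) = log2(38) = 5.2479 bits/symbol. Redundancy = 1 - H/H_max = 1 - 1.2/5.2479 = 1 - 0.2287 = 0.7713

0.7713


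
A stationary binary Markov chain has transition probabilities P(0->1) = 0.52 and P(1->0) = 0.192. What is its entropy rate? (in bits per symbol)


Stationary distribution: pi_0 = p10/(p01+p10) = 0.2697, pi_1 = 0.7303. Entropy rate H' = pi_0*H(p01) + pi_1*H(p10) = 0.2697*0.9988 + 0.7303*0.7056 = 0.7847

0.7847 bits/symbol


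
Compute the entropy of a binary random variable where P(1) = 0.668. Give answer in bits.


H = -p*log2(p) - (1-p)*log2(1-p). -0.668*log2(0.668) = 0.388829; -0.332*log2(0.332) = 0.528127. H = 0.388829 + 0.528127 = 0.917

0.917 bits


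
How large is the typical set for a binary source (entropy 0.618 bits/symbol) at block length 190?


log2|A_typical| = nH = 190 * 0.618 = 117.42, so |A_typical| ~ 2^117.42 = 2.223e+35

2.223e+35


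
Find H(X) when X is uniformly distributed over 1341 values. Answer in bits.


H = log2(n) = log2(1341) = 10.3891

10.3891 bits


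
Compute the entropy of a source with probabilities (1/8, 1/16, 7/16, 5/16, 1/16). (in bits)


H = -sum(p_i * log2(p_i)). Terms: -(1/8)*log2(1/8) = 0.375000; -(1/16)*log2(1/16) = 0.250000; -(7/16)*log2(7/16) = 0.521782; -(5/16)*log2(5/16) = 0.524397; -(1/16)*log2(1/16) = 0.250000. H = 0.375000 + 0.250000 + 0.521782 + 0.524397 + 0.250000 = 1.9212

1.9212 bits


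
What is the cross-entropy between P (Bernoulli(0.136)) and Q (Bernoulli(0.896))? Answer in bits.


H(P,Q) = -p*log2(q) - (1-p)*log2(1-q). -0.136*log2(0.896) = 0.021546; -0.864*log2(0.104) = 2.821258. H(P,Q) = 0.021546 + 2.821258 = 2.8428

2.8428 bits


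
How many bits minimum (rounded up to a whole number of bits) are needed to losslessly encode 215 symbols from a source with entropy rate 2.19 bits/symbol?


Minimum bits >= n * H = 215 * 2.19 = 470.85, rounded up to a whole number of bits = 471

471 bits


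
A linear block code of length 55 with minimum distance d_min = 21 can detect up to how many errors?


Detection capability = d_min - 1 = 21 - 1 = 20

20 errors


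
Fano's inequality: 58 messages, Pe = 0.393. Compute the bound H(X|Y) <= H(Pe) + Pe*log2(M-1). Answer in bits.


H(Pe) = -Pe*log2(Pe) - (1-Pe)*log2(1-Pe) = -0.393*log2(0.393) - 0.607*log2(0.607) = 0.529528 + 0.437181 = 0.9667. Pe*log2(M-1) = 0.393*log2(57) = 2.292326. Bound = H(Pe) + Pe*log2(M-1) = 0.529528 + 0.437181 + 2.292326 = 3.259

3.259 bits


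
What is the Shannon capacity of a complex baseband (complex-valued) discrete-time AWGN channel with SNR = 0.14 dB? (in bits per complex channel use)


SNR_linear = 10^(0.14/10) = 1.0328; C = log2(1 + SNR_linear) = log2(1 + 1.0328) = 1.0234

1.0234 bits/channel use


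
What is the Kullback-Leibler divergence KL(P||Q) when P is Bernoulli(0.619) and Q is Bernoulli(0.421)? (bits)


KL = p*log2(p/q) + (1-p)*log2((1-p)/(1-q)) = 0.619*log2(0.619/0.421) + 0.381*log2(0.381/0.579) = 0.1142

0.1142 bits


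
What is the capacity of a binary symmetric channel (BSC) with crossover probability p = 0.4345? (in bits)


H(p) = -p*log2(p) - (1-p)*log2(1-p) = -0.4345*log2(0.4345) - 0.5655*log2(0.5655) = 0.522517 + 0.465068 = 0.9876. C = 1 - H(p) = 1 - 0.9876 = 0.0124

0.0124 bits


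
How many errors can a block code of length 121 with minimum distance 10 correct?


Correction capability = floor((d-1)/2) = floor((10-1)/2) = 4

4 errors


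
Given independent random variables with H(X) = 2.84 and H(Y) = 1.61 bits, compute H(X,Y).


For independent variables, H(X,Y) = H(X) + H(Y) = 2.84 + 1.61 = 4.45

4.45 bits


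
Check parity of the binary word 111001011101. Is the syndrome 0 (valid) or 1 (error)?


Syndrome = XOR of all bits = 1 XOR 1 XOR 1 XOR 0 XOR 0 XOR 1 XOR 0 XOR 1 XOR 1 XOR 1 XOR 0 XOR 1 = 0

0


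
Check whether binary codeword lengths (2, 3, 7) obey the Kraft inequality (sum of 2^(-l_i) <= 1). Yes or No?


Kraft sum = sum(2^(-l_i)) = 0.3828, need <= 1. Result: satisfied (a binary prefix-free code with these lengths exists)

Yes


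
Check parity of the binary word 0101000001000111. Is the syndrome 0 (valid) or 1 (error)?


Syndrome = XOR of all bits = 0 XOR 1 XOR 0 XOR 1 XOR 0 XOR 0 XOR 0 XOR 0 XOR 0 XOR 1 XOR 0 XOR 0 XOR 0 XOR 1 XOR 1 XOR 1 = 0

0


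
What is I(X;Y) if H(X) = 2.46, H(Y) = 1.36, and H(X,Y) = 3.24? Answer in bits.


I(X;Y) = H(X) + H(Y) - H(X,Y) = 2.46 + 1.36 - 3.24 = 0.58

0.58 bits


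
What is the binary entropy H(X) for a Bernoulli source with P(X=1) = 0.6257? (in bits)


H = -p*log2(p) - (1-p)*log2(1-p). -0.6257*log2(0.6257) = 0.423259; -0.3743*log2(0.3743) = 0.530657. H = 0.423259 + 0.530657 = 0.9539

0.9539 bits


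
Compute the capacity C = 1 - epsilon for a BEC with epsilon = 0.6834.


C = 1 - epsilon = 1 - 0.6834 = 0.3166

0.3166 bits


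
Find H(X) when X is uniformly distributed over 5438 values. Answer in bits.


H = log2(n) = log2(5438) = 12.4089

12.4089 bits


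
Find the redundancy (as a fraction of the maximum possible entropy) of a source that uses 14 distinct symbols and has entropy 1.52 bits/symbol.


H_max = log2(K) = log2(14) = 3.8074 bits/symbol. Redundancy = 1 - H/H_max = 1 - 1.52/3.8074 = 1 - 0.3992 = 0.6008

0.6008


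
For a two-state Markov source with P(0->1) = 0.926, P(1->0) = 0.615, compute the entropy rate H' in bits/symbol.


Stationary distribution: pi_0 = p10/(p01+p10) = 0.3991, pi_1 = 0.6009. Entropy rate H' = pi_0*H(p01) + pi_1*H(p10) = 0.3991*0.3807 + 0.6009*0.9615 = 0.7297

0.7297 bits/symbol


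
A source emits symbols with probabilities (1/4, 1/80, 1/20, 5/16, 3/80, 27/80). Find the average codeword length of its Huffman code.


Huffman construction (repeatedly merge the two least-probable nodes; each merge adds 1 bit to every symbol beneath it): 1/80 + 3/80 = 1/20; 1/20 + 1/20 = 1/10; 1/10 + 1/4 = 7/20; 5/16 + 27/80 = 13/20; 7/20 + 13/20 = 1. Resulting codeword lengths (in the order the probabilities were given): (2, 4, 3, 2, 4, 2). L_avg = sum(p_i * l_i) = 1/4*2 + 1/80*4 + 1/20*3 + 5/16*2 + 3/80*4 + 27/80*2 = 43/20 = 2.15

2.15 bits


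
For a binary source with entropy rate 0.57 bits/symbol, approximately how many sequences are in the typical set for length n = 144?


log2|A_typical| = nH = 144 * 0.57 = 82.08, so |A_typical| ~ 2^82.08 = 5.111e+24

5.111e+24


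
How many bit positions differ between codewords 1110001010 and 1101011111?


Count differing positions: . . ^ ^ . ^ . ^ . ^ = 5 differences

5


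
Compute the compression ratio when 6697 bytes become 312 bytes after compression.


Ratio = original / compressed = 6697 / 312 = 21.4647

21.4647


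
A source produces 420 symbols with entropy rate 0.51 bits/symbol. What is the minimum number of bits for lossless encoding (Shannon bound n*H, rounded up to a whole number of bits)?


Minimum bits >= n * H = 420 * 0.51 = 214.2, rounded up to a whole number of bits = 215

215 bits


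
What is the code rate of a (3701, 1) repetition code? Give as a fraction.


Rate = k/n = 1/3701

1/3701


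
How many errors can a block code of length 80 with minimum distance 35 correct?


Correction capability = floor((d-1)/2) = floor((35-1)/2) = 17

17 errors


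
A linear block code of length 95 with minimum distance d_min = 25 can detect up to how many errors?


Detection capability = d_min - 1 = 25 - 1 = 24

24 errors


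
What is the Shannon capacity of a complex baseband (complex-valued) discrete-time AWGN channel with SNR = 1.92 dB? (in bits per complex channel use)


SNR_linear = 10^(1.92/10) = 1.556; C = log2(1 + SNR_linear) = log2(1 + 1.556) = 1.3539

1.3539 bits/channel use


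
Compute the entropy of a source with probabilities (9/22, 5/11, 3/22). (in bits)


H = -sum(p_i * log2(p_i)). Terms: -(9/22)*log2(9/22) = 0.527525; -(5/11)*log2(5/11) = 0.517047; -(3/22)*log2(3/22) = 0.391973. H = 0.527525 + 0.517047 + 0.391973 = 1.4365

1.4365 bits


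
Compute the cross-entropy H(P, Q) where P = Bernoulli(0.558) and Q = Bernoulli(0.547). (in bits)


H(P,Q) = -p*log2(q) - (1-p)*log2(1-q). -0.558*log2(0.547) = 0.485676; -0.442*log2(0.453) = 0.504948. H(P,Q) = 0.485676 + 0.504948 = 0.9906

0.9906 bits


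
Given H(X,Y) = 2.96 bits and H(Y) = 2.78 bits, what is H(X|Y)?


H(X|Y) = H(X,Y) - H(Y) = 2.96 - 2.78 = 0.18

0.18 bits


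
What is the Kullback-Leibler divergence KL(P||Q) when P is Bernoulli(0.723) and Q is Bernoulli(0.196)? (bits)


KL = p*log2(p/q) + (1-p)*log2((1-p)/(1-q)) = 0.723*log2(0.723/0.196) + 0.277*log2(0.277/0.804) = 0.9357

0.9357 bits


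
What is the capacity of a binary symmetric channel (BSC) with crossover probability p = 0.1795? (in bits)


H(p) = -p*log2(p) - (1-p)*log2(1-p) = -0.1795*log2(0.1795) - 0.8205*log2(0.8205) = 0.444791 + 0.234191 = 0.679. C = 1 - H(p) = 1 - 0.679 = 0.321

0.321 bits


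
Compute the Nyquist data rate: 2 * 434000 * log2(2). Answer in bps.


Rate = 2 * B * log2(M) = 2 * 434000 * 1.0 = 868000.0

868000.0 bps


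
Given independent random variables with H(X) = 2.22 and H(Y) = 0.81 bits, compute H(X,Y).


For independent variables, H(X,Y) = H(X) + H(Y) = 2.22 + 0.81 = 3.03

3.03 bits


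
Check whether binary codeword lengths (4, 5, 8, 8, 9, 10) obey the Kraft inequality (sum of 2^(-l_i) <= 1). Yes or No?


Kraft sum = sum(2^(-l_i)) = 0.1045, need <= 1. Result: satisfied (a binary prefix-free code with these lengths exists)

Yes


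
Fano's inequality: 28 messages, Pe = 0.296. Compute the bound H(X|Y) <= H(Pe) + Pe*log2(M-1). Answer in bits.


H(Pe) = -Pe*log2(Pe) - (1-Pe)*log2(1-Pe) = -0.296*log2(0.296) - 0.704*log2(0.704) = 0.519874 + 0.356472 = 0.8763. Pe*log2(M-1) = 0.296*log2(27) = 1.407447. Bound = H(Pe) + Pe*log2(M-1) = 0.519874 + 0.356472 + 1.407447 = 2.2838

2.2838 bits


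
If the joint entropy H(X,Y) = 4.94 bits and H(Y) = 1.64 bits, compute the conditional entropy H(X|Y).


H(X|Y) = H(X,Y) - H(Y) = 4.94 - 1.64 = 3.3

3.3 bits


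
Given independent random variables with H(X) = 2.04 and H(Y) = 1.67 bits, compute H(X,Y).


For independent variables, H(X,Y) = H(X) + H(Y) = 2.04 + 1.67 = 3.71

3.71 bits


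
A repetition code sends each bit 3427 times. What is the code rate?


Rate = k/n = 1/3427

1/3427


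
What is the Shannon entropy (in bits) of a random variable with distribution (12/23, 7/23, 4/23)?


H = -sum(p_i * log2(p_i)). Terms: -(12/23)*log2(12/23) = 0.489704; -(7/23)*log2(7/23) = 0.522324; -(4/23)*log2(4/23) = 0.438880. H = 0.489704 + 0.522324 + 0.438880 = 1.4509

1.4509 bits


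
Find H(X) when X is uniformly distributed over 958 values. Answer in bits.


H = log2(n) = log2(958) = 9.9039

9.9039 bits


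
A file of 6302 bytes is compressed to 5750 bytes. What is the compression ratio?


Ratio = original / compressed = 6302 / 5750 = 1.096

1.096


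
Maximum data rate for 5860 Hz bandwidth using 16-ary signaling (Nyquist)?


Rate = 2 * B * log2(M) = 2 * 5860 * 4.0 = 46880.0

46880.0 bps


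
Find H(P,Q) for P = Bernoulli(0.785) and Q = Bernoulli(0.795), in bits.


H(P,Q) = -p*log2(q) - (1-p)*log2(1-q). -0.785*log2(0.795) = 0.259814; -0.215*log2(0.205) = 0.491555. H(P,Q) = 0.259814 + 0.491555 = 0.7514

0.7514 bits


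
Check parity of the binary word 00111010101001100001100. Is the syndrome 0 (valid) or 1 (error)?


Syndrome = XOR of all bits = 0 XOR 0 XOR 1 XOR 1 XOR 1 XOR 0 XOR 1 XOR 0 XOR 1 XOR 0 XOR 1 XOR 0 XOR 0 XOR 1 XOR 1 XOR 0 XOR 0 XOR 0 XOR 0 XOR 1 XOR 1 XOR 0 XOR 0 = 0

0


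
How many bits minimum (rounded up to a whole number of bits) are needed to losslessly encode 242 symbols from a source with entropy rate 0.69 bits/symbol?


Minimum bits >= n * H = 242 * 0.69 = 166.98, rounded up to a whole number of bits = 167

167 bits


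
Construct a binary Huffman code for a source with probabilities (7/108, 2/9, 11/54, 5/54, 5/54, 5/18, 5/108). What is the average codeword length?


Huffman construction (repeatedly merge the two least-probable nodes; each merge adds 1 bit to every symbol beneath it): 5/108 + 7/108 = 1/9; 5/54 + 5/54 = 5/27; 1/9 + 5/27 = 8/27; 11/54 + 2/9 = 23/54; 5/18 + 8/27 = 31/54; 23/54 + 31/54 = 1. Resulting codeword lengths (in the order the probabilities were given): (4, 2, 2, 4, 4, 2, 4). L_avg = sum(p_i * l_i) = 7/108*4 + 2/9*2 + 11/54*2 + 5/54*4 + 5/54*4 + 5/18*2 + 5/108*4 = 70/27 = 2.5926

2.5926 bits


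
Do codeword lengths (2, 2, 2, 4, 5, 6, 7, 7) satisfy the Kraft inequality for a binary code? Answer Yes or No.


Kraft sum = sum(2^(-l_i)) = 0.875, need <= 1. Result: satisfied (a binary prefix-free code with these lengths exists)

Yes


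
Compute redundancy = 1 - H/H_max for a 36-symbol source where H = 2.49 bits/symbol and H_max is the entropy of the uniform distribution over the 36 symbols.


H_max = log2(K) = log2(36) = 5.1699 bits/symbol. Redundancy = 1 - H/H_max = 1 - 2.49/5.1699 = 1 - 0.4816 = 0.5184

0.5184


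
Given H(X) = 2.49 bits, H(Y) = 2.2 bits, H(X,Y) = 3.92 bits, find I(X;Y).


I(X;Y) = H(X) + H(Y) - H(X,Y) = 2.49 + 2.2 - 3.92 = 0.77

0.77 bits


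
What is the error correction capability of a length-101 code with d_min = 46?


Correction capability = floor((d-1)/2) = floor((46-1)/2) = 22

22 errors


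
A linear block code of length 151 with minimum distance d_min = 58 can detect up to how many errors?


Detection capability = d_min - 1 = 58 - 1 = 57

57 errors


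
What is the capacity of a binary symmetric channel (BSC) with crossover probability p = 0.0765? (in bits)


H(p) = -p*log2(p) - (1-p)*log2(1-p) = -0.0765*log2(0.0765) - 0.9235*log2(0.9235) = 0.283692 + 0.106033 = 0.3897. C = 1 - H(p) = 1 - 0.3897 = 0.6103

0.6103 bits


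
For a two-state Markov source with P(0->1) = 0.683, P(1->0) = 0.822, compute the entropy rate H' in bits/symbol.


Stationary distribution: pi_0 = p10/(p01+p10) = 0.5462, pi_1 = 0.4538. Entropy rate H' = pi_0*H(p01) + pi_1*H(p10) = 0.5462*0.9011 + 0.4538*0.6757 = 0.7988

0.7988 bits/symbol


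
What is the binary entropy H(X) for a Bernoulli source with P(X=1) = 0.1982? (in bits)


H = -p*log2(p) - (1-p)*log2(1-p). -0.1982*log2(0.1982) = 0.462791; -0.8018*log2(0.8018) = 0.255522. H = 0.462791 + 0.255522 = 0.7183

0.7183 bits


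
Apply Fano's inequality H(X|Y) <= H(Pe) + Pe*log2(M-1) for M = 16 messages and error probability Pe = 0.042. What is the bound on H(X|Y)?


H(Pe) = -Pe*log2(Pe) - (1-Pe)*log2(1-Pe) = -0.042*log2(0.042) - 0.958*log2(0.958) = 0.192086 + 0.059303 = 0.2514. Pe*log2(M-1) = 0.042*log2(15) = 0.164089. Bound = H(Pe) + Pe*log2(M-1) = 0.192086 + 0.059303 + 0.164089 = 0.4155

0.4155 bits


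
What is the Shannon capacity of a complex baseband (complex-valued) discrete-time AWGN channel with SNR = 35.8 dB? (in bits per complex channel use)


SNR_linear = 10^(35.8/10) = 3801.894; C = log2(1 + SNR_linear) = log2(1 + 3801.894) = 11.8929

11.8929 bits/channel use


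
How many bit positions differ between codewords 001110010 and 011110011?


Count differing positions: . ^ . . . . . . ^ = 2 differences

2


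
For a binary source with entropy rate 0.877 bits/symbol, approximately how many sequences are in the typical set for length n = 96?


log2|A_typical| = nH = 96 * 0.877 = 84.192, so |A_typical| ~ 2^84.192 = 2.210e+25

2.210e+25


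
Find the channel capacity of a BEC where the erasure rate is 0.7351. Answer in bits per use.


C = 1 - epsilon = 1 - 0.7351 = 0.2649

0.2649 bits


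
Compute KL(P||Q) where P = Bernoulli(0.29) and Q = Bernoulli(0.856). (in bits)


KL = p*log2(p/q) + (1-p)*log2((1-p)/(1-q)) = 0.29*log2(0.29/0.856) + 0.71*log2(0.71/0.144) = 1.1814

1.1814 bits


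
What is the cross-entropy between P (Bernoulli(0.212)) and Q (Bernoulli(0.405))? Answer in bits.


H(P,Q) = -p*log2(q) - (1-p)*log2(1-q). -0.212*log2(0.405) = 0.276449; -0.788*log2(0.595) = 0.590242. H(P,Q) = 0.276449 + 0.590242 = 0.8667

0.8667 bits


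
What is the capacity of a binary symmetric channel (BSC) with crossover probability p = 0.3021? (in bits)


H(p) = -p*log2(p) - (1-p)*log2(1-p) = -0.3021*log2(0.3021) - 0.6979*log2(0.6979) = 0.521697 + 0.362146 = 0.8838. C = 1 - H(p) = 1 - 0.8838 = 0.1162

0.1162 bits


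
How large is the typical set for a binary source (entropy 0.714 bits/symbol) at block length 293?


log2|A_typical| = nH = 293 * 0.714 = 209.202, so |A_typical| ~ 2^209.202 = 9.464e+62

9.464e+62


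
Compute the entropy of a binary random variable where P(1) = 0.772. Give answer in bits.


H = -p*log2(p) - (1-p)*log2(1-p). -0.772*log2(0.772) = 0.288209; -0.228*log2(0.228) = 0.486300. H = 0.288209 + 0.486300 = 0.7745

0.7745 bits


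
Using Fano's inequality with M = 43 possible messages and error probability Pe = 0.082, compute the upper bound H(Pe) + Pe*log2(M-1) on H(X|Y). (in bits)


H(Pe) = -Pe*log2(Pe) - (1-Pe)*log2(1-Pe) = -0.082*log2(0.082) - 0.918*log2(0.918) = 0.295875 + 0.113312 = 0.4092. Pe*log2(M-1) = 0.082*log2(42) = 0.442170. Bound = H(Pe) + Pe*log2(M-1) = 0.295875 + 0.113312 + 0.442170 = 0.8514

0.8514 bits


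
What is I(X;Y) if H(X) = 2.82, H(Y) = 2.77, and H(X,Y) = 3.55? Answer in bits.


I(X;Y) = H(X) + H(Y) - H(X,Y) = 2.82 + 2.77 - 3.55 = 2.04

2.04 bits


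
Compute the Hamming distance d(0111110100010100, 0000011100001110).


Count differing positions: . ^ ^ ^ ^ . ^ . . . . ^ ^ . ^ . = 8 differences

8


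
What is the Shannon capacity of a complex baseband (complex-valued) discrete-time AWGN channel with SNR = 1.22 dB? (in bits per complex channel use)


SNR_linear = 10^(1.22/10) = 1.3243; C = log2(1 + SNR_linear) = log2(1 + 1.3243) = 1.2168

1.2168 bits/channel use


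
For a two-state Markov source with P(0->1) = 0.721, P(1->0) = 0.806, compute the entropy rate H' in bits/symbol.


Stationary distribution: pi_0 = p10/(p01+p10) = 0.5278, pi_1 = 0.4722. Entropy rate H' = pi_0*H(p01) + pi_1*H(p10) = 0.5278*0.8541 + 0.4722*0.7098 = 0.7859

0.7859 bits/symbol


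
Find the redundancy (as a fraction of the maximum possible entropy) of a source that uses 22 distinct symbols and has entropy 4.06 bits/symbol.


H_max = log2(K) = log2(22) = 4.4594 bits/symbol. Redundancy = 1 - H/H_max = 1 - 4.06/4.4594 = 1 - 0.9104 = 0.0896

0.0896


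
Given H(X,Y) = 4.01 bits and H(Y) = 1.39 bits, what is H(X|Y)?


H(X|Y) = H(X,Y) - H(Y) = 4.01 - 1.39 = 2.62

2.62 bits


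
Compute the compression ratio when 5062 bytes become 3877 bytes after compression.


Ratio = original / compressed = 5062 / 3877 = 1.3056

1.3056


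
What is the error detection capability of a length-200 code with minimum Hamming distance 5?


Detection capability = d_min - 1 = 5 - 1 = 4

4 errors


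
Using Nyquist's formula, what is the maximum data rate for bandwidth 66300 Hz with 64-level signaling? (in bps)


Rate = 2 * B * log2(M) = 2 * 66300 * 6.0 = 795600.0

795600.0 bps


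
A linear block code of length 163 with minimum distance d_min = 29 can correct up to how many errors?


Correction capability = floor((d-1)/2) = floor((29-1)/2) = 14

14 errors


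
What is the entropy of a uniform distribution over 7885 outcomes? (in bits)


H = log2(n) = log2(7885) = 12.9449

12.9449 bits


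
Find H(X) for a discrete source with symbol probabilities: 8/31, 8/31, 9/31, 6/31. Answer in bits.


H = -sum(p_i * log2(p_i)). Terms: -(8/31)*log2(8/31) = 0.504309; -(8/31)*log2(8/31) = 0.504309; -(9/31)*log2(9/31) = 0.518014; -(6/31)*log2(6/31) = 0.458561. H = 0.504309 + 0.504309 + 0.518014 + 0.458561 = 1.9852

1.9852 bits


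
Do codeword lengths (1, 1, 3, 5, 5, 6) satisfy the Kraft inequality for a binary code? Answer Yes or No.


Kraft sum = sum(2^(-l_i)) = 1.2031, need <= 1. Result: violated (a binary prefix-free code with these lengths cannot exist)

No


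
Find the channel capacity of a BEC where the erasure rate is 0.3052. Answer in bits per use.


C = 1 - epsilon = 1 - 0.3052 = 0.6948

0.6948 bits


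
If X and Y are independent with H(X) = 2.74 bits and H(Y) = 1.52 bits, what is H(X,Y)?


For independent variables, H(X,Y) = H(X) + H(Y) = 2.74 + 1.52 = 4.26

4.26 bits


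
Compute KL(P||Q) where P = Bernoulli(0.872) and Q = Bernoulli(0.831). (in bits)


KL = p*log2(p/q) + (1-p)*log2((1-p)/(1-q)) = 0.872*log2(0.872/0.831) + 0.128*log2(0.128/0.169) = 0.0093

0.0093 bits


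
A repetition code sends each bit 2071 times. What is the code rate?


Rate = k/n = 1/2071

1/2071


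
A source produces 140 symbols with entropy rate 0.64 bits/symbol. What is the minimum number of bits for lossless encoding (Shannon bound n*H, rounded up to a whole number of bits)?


Minimum bits >= n * H = 140 * 0.64 = 89.6, rounded up to a whole number of bits = 90

90 bits


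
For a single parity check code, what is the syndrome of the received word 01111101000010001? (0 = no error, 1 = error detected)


Syndrome = XOR of all bits = 0 XOR 1 XOR 1 XOR 1 XOR 1 XOR 1 XOR 0 XOR 1 XOR 0 XOR 0 XOR 0 XOR 0 XOR 1 XOR 0 XOR 0 XOR 0 XOR 1 = 0

0


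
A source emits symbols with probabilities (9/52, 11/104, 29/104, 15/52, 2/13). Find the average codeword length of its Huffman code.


Huffman construction (repeatedly merge the two least-probable nodes; each merge adds 1 bit to every symbol beneath it): 11/104 + 2/13 = 27/104; 9/52 + 27/104 = 45/104; 29/104 + 15/52 = 59/104; 45/104 + 59/104 = 1. Resulting codeword lengths (in the order the probabilities were given): (2, 3, 2, 2, 3). L_avg = sum(p_i * l_i) = 9/52*2 + 11/104*3 + 29/104*2 + 15/52*2 + 2/13*3 = 235/104 = 2.2596

2.2596 bits


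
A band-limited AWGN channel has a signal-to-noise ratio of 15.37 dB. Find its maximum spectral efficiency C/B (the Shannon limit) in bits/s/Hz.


SNR_linear = 10^(15.37/10) = 34.435; C/B = log2(1 + SNR_linear) = log2(1 + 34.435) = 5.1471

5.1471 bits/s/Hz


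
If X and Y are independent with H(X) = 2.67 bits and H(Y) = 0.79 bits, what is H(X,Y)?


For independent variables, H(X,Y) = H(X) + H(Y) = 2.67 + 0.79 = 3.46

3.46 bits


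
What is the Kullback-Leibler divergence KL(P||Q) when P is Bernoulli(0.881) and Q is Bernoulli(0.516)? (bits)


KL = p*log2(p/q) + (1-p)*log2((1-p)/(1-q)) = 0.881*log2(0.881/0.516) + 0.119*log2(0.119/0.484) = 0.4391

0.4391 bits


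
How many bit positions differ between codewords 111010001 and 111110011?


Count differing positions: . . . ^ . . . ^ . = 2 differences

2


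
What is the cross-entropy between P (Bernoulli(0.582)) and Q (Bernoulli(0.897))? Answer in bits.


H(P,Q) = -p*log2(q) - (1-p)*log2(1-q). -0.582*log2(0.897) = 0.091269; -0.418*log2(0.103) = 1.370741. H(P,Q) = 0.091269 + 1.370741 = 1.462

1.462 bits


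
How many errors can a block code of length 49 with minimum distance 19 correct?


Correction capability = floor((d-1)/2) = floor((19-1)/2) = 9

9 errors


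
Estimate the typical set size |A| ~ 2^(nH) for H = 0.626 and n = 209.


log2|A_typical| = nH = 209 * 0.626 = 130.834, so |A_typical| ~ 2^130.834 = 2.426e+39

2.426e+39


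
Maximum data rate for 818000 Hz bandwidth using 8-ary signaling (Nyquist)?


Rate = 2 * B * log2(M) = 2 * 818000 * 3.0 = 4908000.0

4908000.0 bps


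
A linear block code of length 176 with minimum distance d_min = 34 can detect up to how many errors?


Detection capability = d_min - 1 = 34 - 1 = 33

33 errors


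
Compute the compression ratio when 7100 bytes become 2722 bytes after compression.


Ratio = original / compressed = 7100 / 2722 = 2.6084

2.6084


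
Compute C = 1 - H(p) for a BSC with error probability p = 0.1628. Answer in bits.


H(p) = -p*log2(p) - (1-p)*log2(1-p) = -0.1628*log2(0.1628) - 0.8372*log2(0.8372) = 0.426345 + 0.214621 = 0.641. C = 1 - H(p) = 1 - 0.641 = 0.359

0.359 bits


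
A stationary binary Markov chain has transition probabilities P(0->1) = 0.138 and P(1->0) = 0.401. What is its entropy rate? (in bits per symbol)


Stationary distribution: pi_0 = p10/(p01+p10) = 0.744, pi_1 = 0.256. Entropy rate H' = pi_0*H(p01) + pi_1*H(p10) = 0.744*0.579 + 0.256*0.9715 = 0.6795

0.6795 bits/symbol


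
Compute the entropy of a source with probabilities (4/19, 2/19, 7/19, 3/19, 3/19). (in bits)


H = -sum(p_i * log2(p_i)). Terms: -(4/19)*log2(4/19) = 0.473248; -(2/19)*log2(2/19) = 0.341887; -(7/19)*log2(7/19) = 0.530737; -(3/19)*log2(3/19) = 0.420468; -(3/19)*log2(3/19) = 0.420468. H = 0.473248 + 0.341887 + 0.530737 + 0.420468 + 0.420468 = 2.1868

2.1868 bits


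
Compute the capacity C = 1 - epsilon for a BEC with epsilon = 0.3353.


C = 1 - epsilon = 1 - 0.3353 = 0.6647

0.6647 bits


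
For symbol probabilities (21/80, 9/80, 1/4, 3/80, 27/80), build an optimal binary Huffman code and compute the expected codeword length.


Huffman construction (repeatedly merge the two least-probable nodes; each merge adds 1 bit to every symbol beneath it): 3/80 + 9/80 = 3/20; 3/20 + 1/4 = 2/5; 21/80 + 27/80 = 3/5; 2/5 + 3/5 = 1. Resulting codeword lengths (in the order the probabilities were given): (2, 3, 2, 3, 2). L_avg = sum(p_i * l_i) = 21/80*2 + 9/80*3 + 1/4*2 + 3/80*3 + 27/80*2 = 43/20 = 2.15

2.15 bits


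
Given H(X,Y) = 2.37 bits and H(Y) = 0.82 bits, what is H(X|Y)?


H(X|Y) = H(X,Y) - H(Y) = 2.37 - 0.82 = 1.55

1.55 bits


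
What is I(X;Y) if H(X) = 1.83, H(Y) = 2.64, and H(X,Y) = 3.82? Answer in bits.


I(X;Y) = H(X) + H(Y) - H(X,Y) = 1.83 + 2.64 - 3.82 = 0.65

0.65 bits


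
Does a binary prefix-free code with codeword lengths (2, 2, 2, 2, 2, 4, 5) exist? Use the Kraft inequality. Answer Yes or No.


Kraft sum = sum(2^(-l_i)) = 1.3438, need <= 1. Result: violated (a binary prefix-free code with these lengths cannot exist)

No


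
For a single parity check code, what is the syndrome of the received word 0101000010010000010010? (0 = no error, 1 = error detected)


Syndrome = XOR of all bits = 0 XOR 1 XOR 0 XOR 1 XOR 0 XOR 0 XOR 0 XOR 0 XOR 1 XOR 0 XOR 0 XOR 1 XOR 0 XOR 0 XOR 0 XOR 0 XOR 0 XOR 1 XOR 0 XOR 0 XOR 1 XOR 0 = 0

0
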